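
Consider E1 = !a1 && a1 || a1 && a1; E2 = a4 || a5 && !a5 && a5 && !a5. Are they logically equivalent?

E1: !a1 && a1 || a1 && a1
    = a1   — distribution
E2: a4 || a5 && !a5 && a5 && !a5
    = a4 || a5 && !a5   — idempotence
    = a4   — complement / identity
These differ: at a1=0, a4=1, a5=0, E1 = 0 but E2 = 1.

No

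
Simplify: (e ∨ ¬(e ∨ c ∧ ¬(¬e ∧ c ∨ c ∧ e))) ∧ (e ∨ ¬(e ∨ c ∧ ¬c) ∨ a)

(e ∨ ¬(e ∨ c ∧ ¬(¬e ∧ c ∨ c ∧ e))) ∧ (e ∨ ¬(e ∨ c ∧ ¬c) ∨ a)
= (e ∨ ¬(e ∨ c ∧ ¬c)) ∧ (e ∨ ¬(e ∨ c ∧ ¬c) ∨ a)   (distribution)
= e ∨ ¬(e ∨ c ∧ ¬c)   (absorption)
= e ∨ ¬e   (complement / identity)
= True   (complement)

True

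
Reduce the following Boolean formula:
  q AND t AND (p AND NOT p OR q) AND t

q AND t AND (p AND NOT p OR q) AND t
= q AND t AND q AND t
= q AND t

q AND t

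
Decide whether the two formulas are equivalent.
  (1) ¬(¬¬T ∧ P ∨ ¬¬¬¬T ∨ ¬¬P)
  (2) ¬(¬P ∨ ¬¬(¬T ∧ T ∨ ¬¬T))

E1: ¬(¬¬T ∧ P ∨ ¬¬¬¬T ∨ ¬¬P)
    = ¬(¬¬T ∧ P ∨ ¬¬T ∨ ¬¬P)   [double negation]
    = ¬(¬¬T ∨ ¬¬P)   [absorption]
    = ¬T ∧ ¬P   [De Morgan]
E2: ¬(¬P ∨ ¬¬(¬T ∧ T ∨ ¬¬T))
    = ¬(¬P ∨ ¬¬¬¬T)   [complement / identity]
    = ¬(¬P ∨ ¬¬T)   [double negation]
    = P ∧ ¬T   [De Morgan]
These differ: at P=0, T=0, E1 = 1 but E2 = 0.

No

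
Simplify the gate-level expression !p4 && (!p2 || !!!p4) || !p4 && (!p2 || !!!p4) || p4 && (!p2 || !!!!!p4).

!p2 || !p4

!p4 && (!p2 || !!!p4) || !p4 && (!p2 || !!!p4) || p4 && (!p2 || !!!!!p4)
= !p4 && (!p2 || !!!p4) || p4 && (!p2 || !!!!!p4)   (idempotence)
= !p4 && (!p2 || !!!p4) || p4 && (!p2 || !!!p4)   (double negation)
= !p2 || !!!p4   (distribution)
= !p2 || !p4   (double negation)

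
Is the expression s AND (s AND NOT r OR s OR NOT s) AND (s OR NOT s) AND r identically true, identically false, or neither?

neither

s AND (s AND NOT r OR s OR NOT s) AND (s OR NOT s) AND r
= s AND (s OR NOT s) AND (s OR NOT s) AND r   [absorption]
= s AND (s OR NOT s) AND r   [complement / identity]
= s AND r   [complement / identity]
This depends on r, s, so it is not a constant.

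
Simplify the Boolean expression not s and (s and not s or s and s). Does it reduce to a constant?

not s and (s and not s or s and s)
= not s and s
= False

False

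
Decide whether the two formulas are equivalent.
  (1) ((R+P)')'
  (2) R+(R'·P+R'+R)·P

E1: ((R+P)')'
    = R+P   (double negation)
E2: R+(R'·P+R'+R)·P
    = R+(R'+R)·P   (absorption)
    = R+P   (complement / identity)
Both reduce to R+P, so they are equivalent.

Yes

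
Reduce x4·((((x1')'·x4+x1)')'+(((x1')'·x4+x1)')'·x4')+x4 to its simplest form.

x4·((((x1')'·x4+x1)')'+(((x1')'·x4+x1)')'·x4')+x4
= x4·(((x1')'·x4+x1)')'+x4   — absorption
= x4·((x1·x4+x1)')'+x4   — double negation
= x4·(x1')'+x4   — absorption
= x4·x1+x4   — double negation
= x4   — absorption

x4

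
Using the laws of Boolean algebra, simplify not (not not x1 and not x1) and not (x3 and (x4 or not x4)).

not x3

not (not not x1 and not x1) and not (x3 and (x4 or not x4))
= (not x1 or x1) and not (x3 and (x4 or not x4))
= not (x3 and (x4 or not x4))
= not x3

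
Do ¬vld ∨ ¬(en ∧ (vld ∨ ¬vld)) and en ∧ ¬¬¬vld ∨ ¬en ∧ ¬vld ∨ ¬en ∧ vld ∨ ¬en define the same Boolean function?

E1: ¬vld ∨ ¬(en ∧ (vld ∨ ¬vld))
    = ¬vld ∨ ¬en   [complement / identity]
E2: en ∧ ¬¬¬vld ∨ ¬en ∧ ¬vld ∨ ¬en ∧ vld ∨ ¬en
    = en ∧ ¬¬¬vld ∨ ¬en ∧ ¬vld ∨ ¬en   [absorption]
    = en ∧ ¬vld ∨ ¬en ∧ ¬vld ∨ ¬en   [double negation]
    = ¬vld ∨ ¬en   [distribution]
Both reduce to ¬vld ∨ ¬en, so they are equivalent.

Yes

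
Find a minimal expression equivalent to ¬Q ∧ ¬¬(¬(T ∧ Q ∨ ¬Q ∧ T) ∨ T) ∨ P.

¬Q ∧ ¬¬(¬(T ∧ Q ∨ ¬Q ∧ T) ∨ T) ∨ P
= ¬Q ∧ (¬(T ∧ Q ∨ ¬Q ∧ T) ∨ T) ∨ P   — double negation
= ¬Q ∧ (¬T ∨ T) ∨ P   — distribution
= ¬Q ∨ P   — complement / identity

¬Q ∨ P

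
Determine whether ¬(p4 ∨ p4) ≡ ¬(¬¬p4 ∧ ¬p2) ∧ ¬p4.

Yes

E1: ¬(p4 ∨ p4)
    = ¬p4
E2: ¬(¬¬p4 ∧ ¬p2) ∧ ¬p4
    = (¬p4 ∨ p2) ∧ ¬p4
    = ¬p4
Both reduce to ¬p4, so they are equivalent.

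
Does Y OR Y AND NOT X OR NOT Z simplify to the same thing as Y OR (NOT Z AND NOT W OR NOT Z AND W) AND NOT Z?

Yes

E1: Y OR Y AND NOT X OR NOT Z
    = Y OR NOT Z   [absorption]
E2: Y OR (NOT Z AND NOT W OR NOT Z AND W) AND NOT Z
    = Y OR NOT Z AND NOT Z   [distribution]
    = Y OR NOT Z   [idempotence]
Both reduce to Y OR NOT Z, so they are equivalent.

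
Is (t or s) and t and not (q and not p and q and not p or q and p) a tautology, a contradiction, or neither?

neither

(t or s) and t and not (q and not p and q and not p or q and p)
= (t or s) and t and not (q and not p or q and p)
= t and not (q and not p or q and p)
= t and not q
This depends on q, t, so it is not a constant.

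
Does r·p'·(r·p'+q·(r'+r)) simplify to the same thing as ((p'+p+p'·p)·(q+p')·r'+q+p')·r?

No

E1: r·p'·(r·p'+q·(r'+r))
    = r·p'·(r·p'+q)
    = r·p'
E2: ((p'+p+p'·p)·(q+p')·r'+q+p')·r
    = ((p'+p)·(q+p')·r'+q+p')·r
    = ((q+p')·r'+q+p')·r
    = (q+p')·r
These differ: at p=1, q=1, r=1, E1 = 0 but E2 = 1.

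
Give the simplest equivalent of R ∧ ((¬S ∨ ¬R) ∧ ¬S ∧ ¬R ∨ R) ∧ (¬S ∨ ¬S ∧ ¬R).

R ∧ ¬S

R ∧ ((¬S ∨ ¬R) ∧ ¬S ∧ ¬R ∨ R) ∧ (¬S ∨ ¬S ∧ ¬R)
= R ∧ (¬S ∧ ¬R ∨ R) ∧ (¬S ∨ ¬S ∧ ¬R)   [absorption]
= R ∧ (¬S ∧ ¬R ∨ R ∧ ¬S)   [distribution]
= R ∧ ¬S   [distribution]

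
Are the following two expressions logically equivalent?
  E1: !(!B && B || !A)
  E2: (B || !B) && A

Yes

E1: !(!B && B || !A)
    = !!A   — complement / identity
    = A   — double negation
E2: (B || !B) && A
    = A   — complement / identity
Both reduce to A, so they are equivalent.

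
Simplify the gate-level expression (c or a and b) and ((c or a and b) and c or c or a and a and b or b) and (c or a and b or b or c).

c or a and b

(c or a and b) and ((c or a and b) and c or c or a and a and b or b) and (c or a and b or b or c)
= (c or a and b) and ((c or a and b) and c or c or a and b or b) and (c or a and b or b or c)   [idempotence]
= (c or a and b) and (c or a and b or b) and (c or a and b or b or c)   [absorption]
= (c or a and b) and (c or a and b or b)   [absorption]
= c or a and b   [absorption]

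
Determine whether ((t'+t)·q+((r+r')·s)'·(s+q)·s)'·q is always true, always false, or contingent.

((t'+t)·q+((r+r')·s)'·(s+q)·s)'·q
= (q+((r+r')·s)'·(s+q)·s)'·q
= (q+s'·(s+q)·s)'·q
= (q+s'·s)'·q
= q'·q
= 0

always false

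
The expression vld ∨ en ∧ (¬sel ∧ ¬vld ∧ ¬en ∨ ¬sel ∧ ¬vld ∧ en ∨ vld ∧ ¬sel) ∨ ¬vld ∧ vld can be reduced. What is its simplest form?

vld ∨ en ∧ ¬sel

vld ∨ en ∧ (¬sel ∧ ¬vld ∧ ¬en ∨ ¬sel ∧ ¬vld ∧ en ∨ vld ∧ ¬sel) ∨ ¬vld ∧ vld
= vld ∨ en ∧ (¬sel ∧ ¬vld ∨ vld ∧ ¬sel) ∨ ¬vld ∧ vld   — distribution
= vld ∨ en ∧ ¬sel ∨ ¬vld ∧ vld   — distribution
= vld ∨ en ∧ ¬sel   — complement / identity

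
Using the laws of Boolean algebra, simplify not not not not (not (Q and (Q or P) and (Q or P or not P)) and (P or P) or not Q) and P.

not not not not (not (Q and (Q or P) and (Q or P or not P)) and (P or P) or not Q) and P
= not not not not (not (Q and (Q or P)) and (P or P) or not Q) and P
= not not not not (not (Q and (Q or P)) and P or not Q) and P
= not not (not (Q and (Q or P)) and P or not Q) and P
= not not (not Q and P or not Q) and P
= not not not Q and P
= not Q and P

not Q and P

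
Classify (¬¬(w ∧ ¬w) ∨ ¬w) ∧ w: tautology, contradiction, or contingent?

contradiction

(¬¬(w ∧ ¬w) ∨ ¬w) ∧ w
= (w ∧ ¬w ∨ ¬w) ∧ w   (double negation)
= ¬w ∧ w   (complement / identity)
= False   (complement)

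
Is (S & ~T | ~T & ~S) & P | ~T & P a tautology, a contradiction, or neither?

neither

(S & ~T | ~T & ~S) & P | ~T & P
= ~T & P | ~T & P
= ~T & P
This depends on P, T, so it is not a constant.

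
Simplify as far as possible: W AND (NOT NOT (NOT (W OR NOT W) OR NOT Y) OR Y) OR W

W

W AND (NOT NOT (NOT (W OR NOT W) OR NOT Y) OR Y) OR W
= W AND (NOT ((W OR NOT W) AND Y) OR Y) OR W
= W AND (NOT Y OR Y) OR W
= W OR W
= W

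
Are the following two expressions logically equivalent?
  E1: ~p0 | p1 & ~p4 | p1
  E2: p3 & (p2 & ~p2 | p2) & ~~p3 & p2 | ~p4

E1: ~p0 | p1 & ~p4 | p1
    = ~p0 | p1   (absorption)
E2: p3 & (p2 & ~p2 | p2) & ~~p3 & p2 | ~p4
    = p3 & p2 & ~~p3 & p2 | ~p4   (complement / identity)
    = p3 & p2 & p3 & p2 | ~p4   (double negation)
    = p3 & p2 | ~p4   (idempotence)
These differ: at p0=0, p1=0, p2=0, p3=0, p4=1, E1 = 1 but E2 = 0.

No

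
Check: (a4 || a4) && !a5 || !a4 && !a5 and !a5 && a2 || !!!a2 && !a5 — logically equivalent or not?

E1: (a4 || a4) && !a5 || !a4 && !a5
    = a4 && !a5 || !a4 && !a5   (idempotence)
    = !a5   (distribution)
E2: !a5 && a2 || !!!a2 && !a5
    = !a5 && a2 || !a2 && !a5   (double negation)
    = !a5   (distribution)
Both reduce to !a5, so they are equivalent.

Yes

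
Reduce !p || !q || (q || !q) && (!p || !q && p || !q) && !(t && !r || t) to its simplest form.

!p || !q || (q || !q) && (!p || !q && p || !q) && !(t && !r || t)
= !p || !q || (q || !q) && (!p || !q && p || !q) && !t   — absorption
= !p || !q || (q || !q) && (!p || !q) && !t   — absorption
= !p || !q || (!p || !q) && !t   — complement / identity
= !p || !q   — absorption

!p || !q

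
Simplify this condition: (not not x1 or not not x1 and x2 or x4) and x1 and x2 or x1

(not not x1 or not not x1 and x2 or x4) and x1 and x2 or x1
= (not not x1 or x4) and x1 and x2 or x1   [absorption]
= (x1 or x4) and x1 and x2 or x1   [double negation]
= x1 and x2 or x1   [absorption]
= x1   [absorption]

x1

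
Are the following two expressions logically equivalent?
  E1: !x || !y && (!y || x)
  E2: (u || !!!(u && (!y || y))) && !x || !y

Yes

E1: !x || !y && (!y || x)
    = !x || !y   (absorption)
E2: (u || !!!(u && (!y || y))) && !x || !y
    = (u || !!!u) && !x || !y   (complement / identity)
    = (u || !u) && !x || !y   (double negation)
    = !x || !y   (complement / identity)
Both reduce to !x || !y, so they are equivalent.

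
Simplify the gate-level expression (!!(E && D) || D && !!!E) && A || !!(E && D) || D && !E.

D

(!!(E && D) || D && !!!E) && A || !!(E && D) || D && !E
= (!!(E && D) || D && !E) && A || !!(E && D) || D && !E   [double negation]
= !!(E && D) || D && !E   [absorption]
= E && D || D && !E   [double negation]
= D   [distribution]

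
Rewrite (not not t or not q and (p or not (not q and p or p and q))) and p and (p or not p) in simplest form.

(not not t or not q and (p or not (not q and p or p and q))) and p and (p or not p)
= (not not t or not q and (p or not (not q and p or p and q))) and p   [complement / identity]
= (not not t or not q and (p or not p)) and p   [distribution]
= (not not t or not q) and p   [complement / identity]
= (t or not q) and p   [double negation]

(t or not q) and p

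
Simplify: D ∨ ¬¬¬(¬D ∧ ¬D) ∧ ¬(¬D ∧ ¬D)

D ∨ ¬¬¬(¬D ∧ ¬D) ∧ ¬(¬D ∧ ¬D)
= D ∨ ¬(¬D ∧ ¬D) ∧ ¬(¬D ∧ ¬D)   [double negation]
= D ∨ ¬(¬D ∧ ¬D)   [idempotence]
= D ∨ D ∨ D   [De Morgan]
= D ∨ D   [idempotence]
= D   [idempotence]

D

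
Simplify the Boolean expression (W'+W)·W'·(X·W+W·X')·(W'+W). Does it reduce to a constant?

0

(W'+W)·W'·(X·W+W·X')·(W'+W)
= W'·(X·W+W·X')·(W'+W)   (complement / identity)
= W'·W·(W'+W)   (distribution)
= W'·W   (complement / identity)
= 0   (complement)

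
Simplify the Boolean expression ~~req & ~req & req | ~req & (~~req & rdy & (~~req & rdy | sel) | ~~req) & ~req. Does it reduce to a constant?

0

~~req & ~req & req | ~req & (~~req & rdy & (~~req & rdy | sel) | ~~req) & ~req
= ~~req & ~req & req | ~req & (~~req & rdy | ~~req) & ~req   [absorption]
= ~~req & ~req & req | ~req & ~~req & ~req   [absorption]
= ~~req & ~req   [distribution]
= req & ~req   [double negation]
= 0   [complement]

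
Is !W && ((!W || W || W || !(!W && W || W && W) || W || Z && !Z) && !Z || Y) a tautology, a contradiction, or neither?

!W && ((!W || W || W || !(!W && W || W && W) || W || Z && !Z) && !Z || Y)
= !W && ((!W || W || !(!W && W || W && W) || W || Z && !Z) && !Z || Y)   [idempotence]
= !W && ((!W || W || !W || W || Z && !Z) && !Z || Y)   [distribution]
= !W && ((!W || W || !W || W) && !Z || Y)   [complement / identity]
= !W && ((!W || W) && !Z || Y)   [idempotence]
= !W && (!Z || Y)   [complement / identity]
This depends on W, Y, Z, so it is not a constant.

neither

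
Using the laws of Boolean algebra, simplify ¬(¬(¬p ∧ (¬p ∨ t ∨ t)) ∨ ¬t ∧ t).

¬(¬(¬p ∧ (¬p ∨ t ∨ t)) ∨ ¬t ∧ t)
= ¬(¬(¬p ∧ (¬p ∨ t)) ∨ ¬t ∧ t)   — idempotence
= ¬¬(¬p ∧ (¬p ∨ t))   — complement / identity
= ¬¬¬p   — absorption
= ¬p   — double negation

¬p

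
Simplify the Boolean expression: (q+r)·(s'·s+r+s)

(q+r)·(s'·s+r+s)
= (q+r)·(r+s)   (complement / identity)
= q·s+r   (distribution)

q·s+r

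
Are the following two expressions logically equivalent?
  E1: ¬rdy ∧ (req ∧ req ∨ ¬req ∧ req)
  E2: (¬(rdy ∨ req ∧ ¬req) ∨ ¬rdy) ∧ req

E1: ¬rdy ∧ (req ∧ req ∨ ¬req ∧ req)
    = ¬rdy ∧ req   — distribution
E2: (¬(rdy ∨ req ∧ ¬req) ∨ ¬rdy) ∧ req
    = (¬rdy ∨ ¬rdy) ∧ req   — complement / identity
    = ¬rdy ∧ req   — idempotence
Both reduce to ¬rdy ∧ req, so they are equivalent.

Yes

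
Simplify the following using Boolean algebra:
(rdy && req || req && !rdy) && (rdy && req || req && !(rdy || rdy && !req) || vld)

req

(rdy && req || req && !rdy) && (rdy && req || req && !(rdy || rdy && !req) || vld)
= (rdy && req || req && !rdy) && (rdy && req || req && !rdy || vld)   — absorption
= rdy && req || req && !rdy   — absorption
= req   — distribution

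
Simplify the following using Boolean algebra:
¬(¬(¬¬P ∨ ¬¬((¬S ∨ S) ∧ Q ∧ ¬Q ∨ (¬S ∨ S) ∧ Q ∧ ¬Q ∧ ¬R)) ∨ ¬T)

¬(¬(¬¬P ∨ ¬¬((¬S ∨ S) ∧ Q ∧ ¬Q ∨ (¬S ∨ S) ∧ Q ∧ ¬Q ∧ ¬R)) ∨ ¬T)
= ¬(¬(¬¬P ∨ ¬¬((¬S ∨ S) ∧ Q ∧ ¬Q)) ∨ ¬T)
= ¬(¬(P ∨ ¬¬((¬S ∨ S) ∧ Q ∧ ¬Q)) ∨ ¬T)
= ¬(¬(P ∨ (¬S ∨ S) ∧ Q ∧ ¬Q) ∨ ¬T)
= ¬(¬(P ∨ Q ∧ ¬Q) ∨ ¬T)
= (P ∨ Q ∧ ¬Q) ∧ T
= P ∧ T

P ∧ T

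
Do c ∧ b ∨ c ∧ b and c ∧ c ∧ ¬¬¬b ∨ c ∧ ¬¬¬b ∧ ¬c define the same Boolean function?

No

E1: c ∧ b ∨ c ∧ b
    = c ∧ b   [idempotence]
E2: c ∧ c ∧ ¬¬¬b ∨ c ∧ ¬¬¬b ∧ ¬c
    = c ∧ ¬¬¬b   [distribution]
    = c ∧ ¬b   [double negation]
These differ: at b=0, c=1, E1 = 0 but E2 = 1.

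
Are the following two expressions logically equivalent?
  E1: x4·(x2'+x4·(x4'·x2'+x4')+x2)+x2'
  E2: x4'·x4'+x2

No

E1: x4·(x2'+x4·(x4'·x2'+x4')+x2)+x2'
    = x4·(x2'+x4·x4'+x2)+x2'   [absorption]
    = x4·(x2'+x2)+x2'   [complement / identity]
    = x4+x2'   [complement / identity]
E2: x4'·x4'+x2
    = x4'+x2   [idempotence]
These differ: at x2=1, x4=0, E1 = 0 but E2 = 1.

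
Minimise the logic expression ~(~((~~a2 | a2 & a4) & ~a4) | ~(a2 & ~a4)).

~(~((~~a2 | a2 & a4) & ~a4) | ~(a2 & ~a4))
= (~~a2 | a2 & a4) & ~a4 & a2 & ~a4   [De Morgan]
= (a2 | a2 & a4) & ~a4 & a2 & ~a4   [double negation]
= a2 & ~a4 & a2 & ~a4   [absorption]
= a2 & ~a4   [idempotence]

a2 & ~a4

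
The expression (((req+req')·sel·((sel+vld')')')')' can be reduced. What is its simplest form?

(((req+req')·sel·((sel+vld')')')')'
= (((req+req')·sel·(sel+vld'))')'   — double negation
= (((req+req')·sel)')'   — absorption
= (req+req')·sel   — double negation
= sel   — complement / identity

sel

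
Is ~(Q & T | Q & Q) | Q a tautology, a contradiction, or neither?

tautology

~(Q & T | Q & Q) | Q
= ~(Q & T | Q) | Q   — idempotence
= ~Q | Q   — absorption
= 1   — complement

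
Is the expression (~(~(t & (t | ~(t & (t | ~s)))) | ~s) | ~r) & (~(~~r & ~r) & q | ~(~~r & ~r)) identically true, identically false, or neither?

(~(~(t & (t | ~(t & (t | ~s)))) | ~s) | ~r) & (~(~~r & ~r) & q | ~(~~r & ~r))
= (~(~(t & (t | ~t)) | ~s) | ~r) & (~(~~r & ~r) & q | ~(~~r & ~r))
= (~(~t | ~s) | ~r) & (~(~~r & ~r) & q | ~(~~r & ~r))
= (~(~t | ~s) | ~r) & ~(~~r & ~r)
= (t & s | ~r) & ~(~~r & ~r)
= (t & s | ~r) & (~r | r)
= t & s | ~r
This depends on r, s, t, so it is not a constant.

neither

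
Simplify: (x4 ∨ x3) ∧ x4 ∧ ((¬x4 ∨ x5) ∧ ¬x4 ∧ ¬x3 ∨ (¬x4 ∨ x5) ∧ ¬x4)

False

(x4 ∨ x3) ∧ x4 ∧ ((¬x4 ∨ x5) ∧ ¬x4 ∧ ¬x3 ∨ (¬x4 ∨ x5) ∧ ¬x4)
= x4 ∧ ((¬x4 ∨ x5) ∧ ¬x4 ∧ ¬x3 ∨ (¬x4 ∨ x5) ∧ ¬x4)   — absorption
= x4 ∧ (¬x4 ∨ x5) ∧ ¬x4   — absorption
= x4 ∧ ¬x4   — absorption
= False   — complement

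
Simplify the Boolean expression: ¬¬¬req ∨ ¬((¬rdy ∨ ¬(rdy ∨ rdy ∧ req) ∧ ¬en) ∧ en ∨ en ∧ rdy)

¬req ∨ ¬en

¬¬¬req ∨ ¬((¬rdy ∨ ¬(rdy ∨ rdy ∧ req) ∧ ¬en) ∧ en ∨ en ∧ rdy)
= ¬¬¬req ∨ ¬((¬rdy ∨ ¬rdy ∧ ¬en) ∧ en ∨ en ∧ rdy)
= ¬¬¬req ∨ ¬(¬rdy ∧ en ∨ en ∧ rdy)
= ¬req ∨ ¬(¬rdy ∧ en ∨ en ∧ rdy)
= ¬req ∨ ¬en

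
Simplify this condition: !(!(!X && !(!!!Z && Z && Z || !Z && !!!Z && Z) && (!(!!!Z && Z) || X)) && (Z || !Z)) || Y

!X || Y

!(!(!X && !(!!!Z && Z && Z || !Z && !!!Z && Z) && (!(!!!Z && Z) || X)) && (Z || !Z)) || Y
= !(!(!X && !(!!!Z && Z) && (!(!!!Z && Z) || X)) && (Z || !Z)) || Y   — distribution
= !(!(!X && !(!!!Z && Z)) && (Z || !Z)) || Y   — absorption
= !!(!X && !(!!!Z && Z)) || Y   — complement / identity
= !(X || !!!Z && Z) || Y   — De Morgan
= !(X || !Z && Z) || Y   — double negation
= !X || Y   — complement / identity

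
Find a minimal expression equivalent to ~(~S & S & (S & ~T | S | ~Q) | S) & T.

~(~S & S & (S & ~T | S | ~Q) | S) & T
= ~(~S & S & (S | ~Q) | S) & T   (absorption)
= ~(~S & S | S) & T   (absorption)
= ~S & T   (complement / identity)

~S & T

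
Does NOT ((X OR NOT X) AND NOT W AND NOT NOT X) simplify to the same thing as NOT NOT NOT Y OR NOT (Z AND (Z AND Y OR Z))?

No

E1: NOT ((X OR NOT X) AND NOT W AND NOT NOT X)
    = NOT (NOT W AND NOT NOT X)   — complement / identity
    = W OR NOT X   — De Morgan
E2: NOT NOT NOT Y OR NOT (Z AND (Z AND Y OR Z))
    = NOT NOT NOT Y OR NOT (Z AND Z)   — absorption
    = NOT NOT NOT Y OR NOT Z   — idempotence
    = NOT Y OR NOT Z   — double negation
These differ: at W=1, X=1, Y=1, Z=1, E1 = 1 but E2 = 0.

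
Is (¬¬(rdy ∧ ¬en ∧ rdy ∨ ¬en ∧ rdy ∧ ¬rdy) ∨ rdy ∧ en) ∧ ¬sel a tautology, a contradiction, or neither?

neither

(¬¬(rdy ∧ ¬en ∧ rdy ∨ ¬en ∧ rdy ∧ ¬rdy) ∨ rdy ∧ en) ∧ ¬sel
= (¬¬(¬en ∧ rdy) ∨ rdy ∧ en) ∧ ¬sel   (distribution)
= (¬en ∧ rdy ∨ rdy ∧ en) ∧ ¬sel   (double negation)
= rdy ∧ ¬sel   (distribution)
This depends on rdy, sel, so it is not a constant.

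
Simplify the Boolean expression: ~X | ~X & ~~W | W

~X | ~X & ~~W | W
= ~X | ~X & W | W
= ~X | W

~X | W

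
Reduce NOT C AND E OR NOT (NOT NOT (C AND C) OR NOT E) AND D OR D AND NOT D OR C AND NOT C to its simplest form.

NOT C AND E

NOT C AND E OR NOT (NOT NOT (C AND C) OR NOT E) AND D OR D AND NOT D OR C AND NOT C
= NOT C AND E OR NOT (NOT NOT (C AND C) OR NOT E) AND D OR C AND NOT C   [complement / identity]
= NOT C AND E OR NOT (NOT NOT C OR NOT E) AND D OR C AND NOT C   [idempotence]
= NOT C AND E OR NOT (NOT NOT C OR NOT E) AND D   [complement / identity]
= NOT C AND E OR NOT C AND E AND D   [De Morgan]
= NOT C AND E   [absorption]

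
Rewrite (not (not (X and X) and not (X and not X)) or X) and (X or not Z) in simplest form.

(not (not (X and X) and not (X and not X)) or X) and (X or not Z)
= (X and X or X and not X or X) and (X or not Z)   — De Morgan
= (X or X) and (X or not Z)   — distribution
= X or X and not Z   — distribution
= X   — absorption

X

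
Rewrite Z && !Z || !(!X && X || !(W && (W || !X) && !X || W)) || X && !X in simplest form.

W

Z && !Z || !(!X && X || !(W && (W || !X) && !X || W)) || X && !X
= Z && !Z || !(!X && X || !(W && !X || W)) || X && !X   (absorption)
= Z && !Z || !(!X && X || !W) || X && !X   (absorption)
= Z && !Z || !!W || X && !X   (complement / identity)
= !!W || X && !X   (complement / identity)
= !!W   (complement / identity)
= W   (double negation)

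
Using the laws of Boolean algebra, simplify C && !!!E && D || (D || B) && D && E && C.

C && D

C && !!!E && D || (D || B) && D && E && C
= C && !E && D || (D || B) && D && E && C
= C && !E && D || D && E && C
= (C && !E || E && C) && D
= C && D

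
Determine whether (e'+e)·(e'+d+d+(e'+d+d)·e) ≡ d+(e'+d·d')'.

E1: (e'+e)·(e'+d+d+(e'+d+d)·e)
    = (e'+e)·(e'+d+d)   [absorption]
    = e'+d+d   [complement / identity]
    = e'+d   [idempotence]
E2: d+(e'+d·d')'
    = d+(e')'   [complement / identity]
    = d+e   [double negation]
These differ: at d=0, e=0, E1 = 1 but E2 = 0.

No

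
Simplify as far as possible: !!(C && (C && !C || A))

!!(C && (C && !C || A))
= !!(C && A)   [complement / identity]
= C && A   [double negation]

C && A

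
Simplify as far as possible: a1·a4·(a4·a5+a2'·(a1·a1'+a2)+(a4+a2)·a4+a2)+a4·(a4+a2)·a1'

a4

a1·a4·(a4·a5+a2'·(a1·a1'+a2)+(a4+a2)·a4+a2)+a4·(a4+a2)·a1'
= a1·a4·(a4·a5+a2'·(a1·a1'+a2)+a4+a2)+a4·(a4+a2)·a1'
= a1·a4·(a4·a5+a2'·a2+a4+a2)+a4·(a4+a2)·a1'
= a1·a4·(a4·a5+a4+a2)+a4·(a4+a2)·a1'
= a1·a4·(a4+a2)+a4·(a4+a2)·a1'
= a4·(a4+a2)
= a4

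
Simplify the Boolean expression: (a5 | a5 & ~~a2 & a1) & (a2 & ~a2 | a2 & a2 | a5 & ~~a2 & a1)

a5 & a2

(a5 | a5 & ~~a2 & a1) & (a2 & ~a2 | a2 & a2 | a5 & ~~a2 & a1)
= a5 & (a2 & ~a2 | a2 & a2) | a5 & ~~a2 & a1   — distribution
= a5 & a2 | a5 & ~~a2 & a1   — distribution
= a5 & a2 | a5 & a2 & a1   — double negation
= a5 & a2   — absorption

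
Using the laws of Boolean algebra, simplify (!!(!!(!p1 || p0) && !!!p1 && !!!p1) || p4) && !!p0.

(!!(!!(!p1 || p0) && !!!p1 && !!!p1) || p4) && !!p0
= (!!(!!(!p1 || p0) && !!!p1) || p4) && !!p0   (idempotence)
= (!(!(!p1 || p0) || !!p1) || p4) && !!p0   (De Morgan)
= ((!p1 || p0) && !p1 || p4) && !!p0   (De Morgan)
= (!p1 || p4) && !!p0   (absorption)
= (!p1 || p4) && p0   (double negation)

(!p1 || p4) && p0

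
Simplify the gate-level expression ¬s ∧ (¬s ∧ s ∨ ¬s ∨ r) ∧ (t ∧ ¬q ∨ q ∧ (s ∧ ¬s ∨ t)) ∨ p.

¬s ∧ (¬s ∧ s ∨ ¬s ∨ r) ∧ (t ∧ ¬q ∨ q ∧ (s ∧ ¬s ∨ t)) ∨ p
= ¬s ∧ (¬s ∨ r) ∧ (t ∧ ¬q ∨ q ∧ (s ∧ ¬s ∨ t)) ∨ p   — complement / identity
= ¬s ∧ (t ∧ ¬q ∨ q ∧ (s ∧ ¬s ∨ t)) ∨ p   — absorption
= ¬s ∧ (t ∧ ¬q ∨ q ∧ t) ∨ p   — complement / identity
= ¬s ∧ t ∨ p   — distribution

¬s ∧ t ∨ p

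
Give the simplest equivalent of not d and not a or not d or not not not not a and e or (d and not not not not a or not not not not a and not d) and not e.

not d or a

not d and not a or not d or not not not not a and e or (d and not not not not a or not not not not a and not d) and not e
= not d or not not not not a and e or (d and not not not not a or not not not not a and not d) and not e
= not d or not not not not a and e or not not not not a and not e
= not d or not not not not a
= not d or not not a
= not d or a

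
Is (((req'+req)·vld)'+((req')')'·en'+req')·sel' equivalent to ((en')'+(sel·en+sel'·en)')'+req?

No

E1: (((req'+req)·vld)'+((req')')'·en'+req')·sel'
    = (((req'+req)·vld)'+req'·en'+req')·sel'   [double negation]
    = (((req'+req)·vld)'+req')·sel'   [absorption]
    = (vld'+req')·sel'   [complement / identity]
E2: ((en')'+(sel·en+sel'·en)')'+req
    = en'·(sel·en+sel'·en)+req   [De Morgan]
    = en'·en+req   [distribution]
    = req   [complement / identity]
These differ: at en=1, req=1, sel=1, vld=0, E1 = 0 but E2 = 1.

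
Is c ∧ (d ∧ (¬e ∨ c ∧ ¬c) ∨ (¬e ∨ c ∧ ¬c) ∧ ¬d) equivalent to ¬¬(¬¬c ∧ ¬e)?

E1: c ∧ (d ∧ (¬e ∨ c ∧ ¬c) ∨ (¬e ∨ c ∧ ¬c) ∧ ¬d)
    = c ∧ (¬e ∨ c ∧ ¬c)   [distribution]
    = c ∧ ¬e   [complement / identity]
E2: ¬¬(¬¬c ∧ ¬e)
    = ¬¬(c ∧ ¬e)   [double negation]
    = c ∧ ¬e   [double negation]
Both reduce to c ∧ ¬e, so they are equivalent.

Yes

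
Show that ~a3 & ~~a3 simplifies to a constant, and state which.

~a3 & ~~a3
= ~a3 & a3   [double negation]
= 0   [complement]

0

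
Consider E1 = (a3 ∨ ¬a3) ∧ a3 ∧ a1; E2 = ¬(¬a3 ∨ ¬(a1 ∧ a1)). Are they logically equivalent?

Yes

E1: (a3 ∨ ¬a3) ∧ a3 ∧ a1
    = a3 ∧ a1   — complement / identity
E2: ¬(¬a3 ∨ ¬(a1 ∧ a1))
    = a3 ∧ a1 ∧ a1   — De Morgan
    = a3 ∧ a1   — idempotence
Both reduce to a3 ∧ a1, so they are equivalent.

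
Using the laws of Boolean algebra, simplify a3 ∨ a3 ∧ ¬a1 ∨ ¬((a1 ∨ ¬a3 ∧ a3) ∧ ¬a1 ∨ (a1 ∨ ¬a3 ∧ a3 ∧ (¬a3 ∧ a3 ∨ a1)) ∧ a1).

a3 ∨ ¬a1

a3 ∨ a3 ∧ ¬a1 ∨ ¬((a1 ∨ ¬a3 ∧ a3) ∧ ¬a1 ∨ (a1 ∨ ¬a3 ∧ a3 ∧ (¬a3 ∧ a3 ∨ a1)) ∧ a1)
= a3 ∨ a3 ∧ ¬a1 ∨ ¬((a1 ∨ ¬a3 ∧ a3) ∧ ¬a1 ∨ (a1 ∨ ¬a3 ∧ a3) ∧ a1)   — absorption
= a3 ∨ a3 ∧ ¬a1 ∨ ¬(a1 ∨ ¬a3 ∧ a3)   — distribution
= a3 ∨ ¬(a1 ∨ ¬a3 ∧ a3)   — absorption
= a3 ∨ ¬a1   — complement / identity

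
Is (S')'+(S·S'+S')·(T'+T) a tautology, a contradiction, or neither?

(S')'+(S·S'+S')·(T'+T)
= (S')'+S·S'+S'   — complement / identity
= (S')'+S'   — complement / identity
= S+S'   — double negation
= 1   — complement

tautology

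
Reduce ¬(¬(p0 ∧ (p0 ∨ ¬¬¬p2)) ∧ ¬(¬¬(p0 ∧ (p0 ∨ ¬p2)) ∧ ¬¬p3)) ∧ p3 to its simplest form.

¬(¬(p0 ∧ (p0 ∨ ¬¬¬p2)) ∧ ¬(¬¬(p0 ∧ (p0 ∨ ¬p2)) ∧ ¬¬p3)) ∧ p3
= ¬(¬(p0 ∧ (p0 ∨ ¬¬¬p2)) ∧ (¬(p0 ∧ (p0 ∨ ¬p2)) ∨ ¬p3)) ∧ p3   — De Morgan
= ¬(¬(p0 ∧ (p0 ∨ ¬p2)) ∧ (¬(p0 ∧ (p0 ∨ ¬p2)) ∨ ¬p3)) ∧ p3   — double negation
= ¬¬(p0 ∧ (p0 ∨ ¬p2)) ∧ p3   — absorption
= p0 ∧ (p0 ∨ ¬p2) ∧ p3   — double negation
= p0 ∧ p3   — absorption

p0 ∧ p3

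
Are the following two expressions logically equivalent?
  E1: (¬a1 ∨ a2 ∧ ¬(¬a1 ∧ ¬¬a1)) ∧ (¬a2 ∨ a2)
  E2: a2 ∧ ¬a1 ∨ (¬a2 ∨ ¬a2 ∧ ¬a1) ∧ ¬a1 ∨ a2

Yes

E1: (¬a1 ∨ a2 ∧ ¬(¬a1 ∧ ¬¬a1)) ∧ (¬a2 ∨ a2)
    = (¬a1 ∨ a2 ∧ (a1 ∨ ¬a1)) ∧ (¬a2 ∨ a2)   — De Morgan
    = (¬a1 ∨ a2) ∧ (¬a2 ∨ a2)   — complement / identity
    = ¬a1 ∨ a2   — complement / identity
E2: a2 ∧ ¬a1 ∨ (¬a2 ∨ ¬a2 ∧ ¬a1) ∧ ¬a1 ∨ a2
    = a2 ∧ ¬a1 ∨ ¬a2 ∧ ¬a1 ∨ a2   — absorption
    = ¬a1 ∨ a2   — distribution
Both reduce to ¬a1 ∨ a2, so they are equivalent.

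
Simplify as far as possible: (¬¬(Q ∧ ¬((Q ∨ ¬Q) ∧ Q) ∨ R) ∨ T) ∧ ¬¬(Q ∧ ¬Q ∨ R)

(¬¬(Q ∧ ¬((Q ∨ ¬Q) ∧ Q) ∨ R) ∨ T) ∧ ¬¬(Q ∧ ¬Q ∨ R)
= (¬¬(Q ∧ ¬Q ∨ R) ∨ T) ∧ ¬¬(Q ∧ ¬Q ∨ R)   [complement / identity]
= ¬¬(Q ∧ ¬Q ∨ R)   [absorption]
= ¬¬R   [complement / identity]
= R   [double negation]

R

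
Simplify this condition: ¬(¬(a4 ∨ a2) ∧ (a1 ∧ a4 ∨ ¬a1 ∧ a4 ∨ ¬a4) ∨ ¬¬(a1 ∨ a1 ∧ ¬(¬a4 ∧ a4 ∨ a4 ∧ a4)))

(a4 ∨ a2) ∧ ¬a1

¬(¬(a4 ∨ a2) ∧ (a1 ∧ a4 ∨ ¬a1 ∧ a4 ∨ ¬a4) ∨ ¬¬(a1 ∨ a1 ∧ ¬(¬a4 ∧ a4 ∨ a4 ∧ a4)))
= ¬(¬(a4 ∨ a2) ∧ (a4 ∨ ¬a4) ∨ ¬¬(a1 ∨ a1 ∧ ¬(¬a4 ∧ a4 ∨ a4 ∧ a4)))   [distribution]
= ¬(¬(a4 ∨ a2) ∧ (a4 ∨ ¬a4) ∨ ¬¬(a1 ∨ a1 ∧ ¬a4))   [distribution]
= ¬(¬(a4 ∨ a2) ∧ (a4 ∨ ¬a4) ∨ ¬¬a1)   [absorption]
= ¬(¬(a4 ∨ a2) ∨ ¬¬a1)   [complement / identity]
= (a4 ∨ a2) ∧ ¬a1   [De Morgan]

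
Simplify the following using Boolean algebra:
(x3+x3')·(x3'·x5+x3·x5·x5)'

x5'

(x3+x3')·(x3'·x5+x3·x5·x5)'
= (x3+x3')·(x3'·x5+x3·x5)'   — idempotence
= (x3'·x5+x3·x5)'   — complement / identity
= x5'   — distribution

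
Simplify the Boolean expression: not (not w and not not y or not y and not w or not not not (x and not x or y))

w and y

not (not w and not not y or not y and not w or not not not (x and not x or y))
= not (not w and y or not y and not w or not not not (x and not x or y))
= not (not w or not not not (x and not x or y))
= w and not not (x and not x or y)
= w and (x and not x or y)
= w and y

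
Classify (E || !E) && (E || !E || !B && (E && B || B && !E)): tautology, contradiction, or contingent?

(E || !E) && (E || !E || !B && (E && B || B && !E))
= (E || !E) && (E || !E || !B && B)
= E || !E || !B && B
= E || !E
= true

tautology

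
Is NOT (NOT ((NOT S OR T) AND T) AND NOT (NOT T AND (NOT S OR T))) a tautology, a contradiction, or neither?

neither

NOT (NOT ((NOT S OR T) AND T) AND NOT (NOT T AND (NOT S OR T)))
= (NOT S OR T) AND T OR NOT T AND (NOT S OR T)   (De Morgan)
= NOT S OR T   (distribution)
This depends on S, T, so it is not a constant.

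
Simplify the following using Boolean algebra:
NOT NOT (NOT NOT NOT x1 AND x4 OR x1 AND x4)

x4

NOT NOT (NOT NOT NOT x1 AND x4 OR x1 AND x4)
= NOT NOT NOT x1 AND x4 OR x1 AND x4   (double negation)
= NOT x1 AND x4 OR x1 AND x4   (double negation)
= x4   (distribution)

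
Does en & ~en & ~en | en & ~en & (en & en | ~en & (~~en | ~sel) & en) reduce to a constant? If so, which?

en & ~en & ~en | en & ~en & (en & en | ~en & (~~en | ~sel) & en)
= en & ~en & ~en | en & ~en & (en & en | ~en & (en | ~sel) & en)   [double negation]
= en & ~en & ~en | en & ~en & (en & en | ~en & en)   [absorption]
= en & ~en & ~en | en & ~en & en   [distribution]
= en & ~en   [distribution]
= 0   [complement]

yes, False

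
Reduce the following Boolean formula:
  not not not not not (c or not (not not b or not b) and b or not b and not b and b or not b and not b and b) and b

not c and b

not not not not not (c or not (not not b or not b) and b or not b and not b and b or not b and not b and b) and b
= not not not not not (c or not b and b and b or not b and not b and b or not b and not b and b) and b   (De Morgan)
= not not not (c or not b and b and b or not b and not b and b or not b and not b and b) and b   (double negation)
= not (c or not b and b and b or not b and not b and b or not b and not b and b) and b   (double negation)
= not (c or not b and b and b or not b and not b and b) and b   (idempotence)
= not (c or not b and b) and b   (distribution)
= not c and b   (complement / identity)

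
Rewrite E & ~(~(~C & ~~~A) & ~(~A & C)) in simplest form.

E & ~(~(~C & ~~~A) & ~(~A & C))
= E & (~C & ~~~A | ~A & C)
= E & (~C & ~A | ~A & C)
= E & ~A

E & ~A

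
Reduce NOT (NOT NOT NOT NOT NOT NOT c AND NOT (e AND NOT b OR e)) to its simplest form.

NOT (NOT NOT NOT NOT NOT NOT c AND NOT (e AND NOT b OR e))
= NOT (NOT NOT NOT NOT NOT NOT c AND NOT e)   (absorption)
= NOT (NOT NOT NOT NOT c AND NOT e)   (double negation)
= NOT NOT NOT c OR e   (De Morgan)
= NOT c OR e   (double negation)

NOT c OR e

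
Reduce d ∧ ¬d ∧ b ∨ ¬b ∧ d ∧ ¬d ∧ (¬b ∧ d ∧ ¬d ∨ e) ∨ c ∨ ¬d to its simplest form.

d ∧ ¬d ∧ b ∨ ¬b ∧ d ∧ ¬d ∧ (¬b ∧ d ∧ ¬d ∨ e) ∨ c ∨ ¬d
= d ∧ ¬d ∧ b ∨ ¬b ∧ d ∧ ¬d ∨ c ∨ ¬d
= d ∧ ¬d ∨ c ∨ ¬d
= c ∨ ¬d

c ∨ ¬d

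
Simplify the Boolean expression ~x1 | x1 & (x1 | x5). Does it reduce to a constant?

~x1 | x1 & (x1 | x5)
= ~x1 | x1   — absorption
= 1   — complement

1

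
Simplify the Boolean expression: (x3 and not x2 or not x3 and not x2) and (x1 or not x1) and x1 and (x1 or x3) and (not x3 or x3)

(x3 and not x2 or not x3 and not x2) and (x1 or not x1) and x1 and (x1 or x3) and (not x3 or x3)
= (x3 and not x2 or not x3 and not x2) and x1 and (x1 or x3) and (not x3 or x3)   [complement / identity]
= not x2 and x1 and (x1 or x3) and (not x3 or x3)   [distribution]
= not x2 and x1 and (x1 or x3)   [complement / identity]
= not x2 and x1   [absorption]

not x2 and x1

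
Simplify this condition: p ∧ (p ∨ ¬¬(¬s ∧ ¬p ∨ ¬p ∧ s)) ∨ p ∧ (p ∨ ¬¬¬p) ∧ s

p ∧ (p ∨ ¬¬(¬s ∧ ¬p ∨ ¬p ∧ s)) ∨ p ∧ (p ∨ ¬¬¬p) ∧ s
= p ∧ (p ∨ ¬¬¬p) ∨ p ∧ (p ∨ ¬¬¬p) ∧ s
= p ∧ (p ∨ ¬¬¬p)
= p ∧ (p ∨ ¬p)
= p

p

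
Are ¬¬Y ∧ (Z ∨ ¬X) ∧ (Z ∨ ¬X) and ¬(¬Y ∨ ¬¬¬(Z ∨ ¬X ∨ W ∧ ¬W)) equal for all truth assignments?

Yes

E1: ¬¬Y ∧ (Z ∨ ¬X) ∧ (Z ∨ ¬X)
    = ¬¬Y ∧ (Z ∨ ¬X)   [idempotence]
    = Y ∧ (Z ∨ ¬X)   [double negation]
E2: ¬(¬Y ∨ ¬¬¬(Z ∨ ¬X ∨ W ∧ ¬W))
    = ¬(¬Y ∨ ¬¬¬(Z ∨ ¬X))   [complement / identity]
    = Y ∧ ¬¬(Z ∨ ¬X)   [De Morgan]
    = Y ∧ (Z ∨ ¬X)   [double negation]
Both reduce to Y ∧ (Z ∨ ¬X), so they are equivalent.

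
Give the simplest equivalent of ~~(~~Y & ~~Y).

~~(~~Y & ~~Y)
= ~~Y & ~~Y   [double negation]
= ~~Y   [idempotence]
= Y   [double negation]

Y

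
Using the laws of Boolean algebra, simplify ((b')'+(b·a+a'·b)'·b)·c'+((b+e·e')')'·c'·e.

b·c'

((b')'+(b·a+a'·b)'·b)·c'+((b+e·e')')'·c'·e
= ((b')'+b'·b)·c'+((b+e·e')')'·c'·e   — distribution
= (b')'·c'+((b+e·e')')'·c'·e   — complement / identity
= (b')'·c'+(b')'·c'·e   — complement / identity
= (b')'·c'   — absorption
= b·c'   — double negation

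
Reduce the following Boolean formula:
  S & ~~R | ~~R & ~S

S & ~~R | ~~R & ~S
= ~~R   [distribution]
= R   [double negation]

R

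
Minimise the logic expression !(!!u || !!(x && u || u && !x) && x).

!u

!(!!u || !!(x && u || u && !x) && x)
= !(!!u || !!u && x)   — distribution
= !!!u   — absorption
= !u   — double negation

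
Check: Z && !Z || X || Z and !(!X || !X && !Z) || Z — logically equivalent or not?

E1: Z && !Z || X || Z
    = X || Z
E2: !(!X || !X && !Z) || Z
    = !!X || Z
    = X || Z
Both reduce to X || Z, so they are equivalent.

Yes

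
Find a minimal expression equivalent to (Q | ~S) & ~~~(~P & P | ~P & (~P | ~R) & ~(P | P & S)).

(Q | ~S) & ~~~(~P & P | ~P & (~P | ~R) & ~(P | P & S))
= (Q | ~S) & ~~~(~P & P | ~P & ~(P | P & S))   [absorption]
= (Q | ~S) & ~~~(~P & P | ~P & ~P)   [absorption]
= (Q | ~S) & ~~~~P   [distribution]
= (Q | ~S) & ~~P   [double negation]
= (Q | ~S) & P   [double negation]

(Q | ~S) & P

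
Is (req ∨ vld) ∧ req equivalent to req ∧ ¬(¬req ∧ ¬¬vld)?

Yes

E1: (req ∨ vld) ∧ req
    = req
E2: req ∧ ¬(¬req ∧ ¬¬vld)
    = req ∧ (req ∨ ¬vld)
    = req
Both reduce to req, so they are equivalent.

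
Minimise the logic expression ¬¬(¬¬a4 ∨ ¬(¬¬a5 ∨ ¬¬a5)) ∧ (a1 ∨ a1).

¬¬(¬¬a4 ∨ ¬(¬¬a5 ∨ ¬¬a5)) ∧ (a1 ∨ a1)
= ¬¬(a4 ∨ ¬(¬¬a5 ∨ ¬¬a5)) ∧ (a1 ∨ a1)   [double negation]
= ¬¬(a4 ∨ ¬¬¬a5) ∧ (a1 ∨ a1)   [idempotence]
= (a4 ∨ ¬¬¬a5) ∧ (a1 ∨ a1)   [double negation]
= (a4 ∨ ¬a5) ∧ (a1 ∨ a1)   [double negation]
= (a4 ∨ ¬a5) ∧ a1   [idempotence]

(a4 ∨ ¬a5) ∧ a1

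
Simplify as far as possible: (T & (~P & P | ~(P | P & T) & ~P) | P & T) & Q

(T & (~P & P | ~(P | P & T) & ~P) | P & T) & Q
= (T & (~P & P | ~P & ~P) | P & T) & Q   (absorption)
= (T & ~P | P & T) & Q   (distribution)
= T & Q   (distribution)

T & Q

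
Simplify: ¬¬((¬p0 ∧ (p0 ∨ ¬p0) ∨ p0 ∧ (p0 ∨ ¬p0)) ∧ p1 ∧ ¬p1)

False

¬¬((¬p0 ∧ (p0 ∨ ¬p0) ∨ p0 ∧ (p0 ∨ ¬p0)) ∧ p1 ∧ ¬p1)
= ¬¬((p0 ∨ ¬p0) ∧ p1 ∧ ¬p1)   [distribution]
= (p0 ∨ ¬p0) ∧ p1 ∧ ¬p1   [double negation]
= p1 ∧ ¬p1   [complement / identity]
= False   [complement]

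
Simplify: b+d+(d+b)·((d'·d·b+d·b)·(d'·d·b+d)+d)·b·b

b+d

b+d+(d+b)·((d'·d·b+d·b)·(d'·d·b+d)+d)·b·b
= b+d+(d+b)·(d'·d·b+d·b·d+d)·b·b   (distribution)
= b+d+(d+b)·(d·b+d)·b·b   (distribution)
= b+d+(d+b)·d·b·b   (absorption)
= b+d+d·b·b   (absorption)
= b+d+d·b   (idempotence)
= b+d   (absorption)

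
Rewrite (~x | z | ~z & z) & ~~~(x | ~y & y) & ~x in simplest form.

~x

(~x | z | ~z & z) & ~~~(x | ~y & y) & ~x
= (~x | z | ~z & z) & ~(x | ~y & y) & ~x   (double negation)
= (~x | z | ~z & z) & ~x & ~x   (complement / identity)
= (~x | z) & ~x & ~x   (complement / identity)
= ~x & ~x   (absorption)
= ~x   (idempotence)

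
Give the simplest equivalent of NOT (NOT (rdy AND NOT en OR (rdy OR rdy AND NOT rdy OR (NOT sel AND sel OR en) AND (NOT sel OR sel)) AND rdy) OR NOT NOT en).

rdy AND NOT en

NOT (NOT (rdy AND NOT en OR (rdy OR rdy AND NOT rdy OR (NOT sel AND sel OR en) AND (NOT sel OR sel)) AND rdy) OR NOT NOT en)
= (rdy AND NOT en OR (rdy OR rdy AND NOT rdy OR (NOT sel AND sel OR en) AND (NOT sel OR sel)) AND rdy) AND NOT en
= (rdy AND NOT en OR (rdy OR (NOT sel AND sel OR en) AND (NOT sel OR sel)) AND rdy) AND NOT en
= (rdy AND NOT en OR (rdy OR en AND (NOT sel OR sel)) AND rdy) AND NOT en
= (rdy AND NOT en OR (rdy OR en) AND rdy) AND NOT en
= (rdy AND NOT en OR rdy) AND NOT en
= rdy AND NOT en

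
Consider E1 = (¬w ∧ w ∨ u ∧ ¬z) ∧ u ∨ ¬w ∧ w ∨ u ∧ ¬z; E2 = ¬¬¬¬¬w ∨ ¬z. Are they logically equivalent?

E1: (¬w ∧ w ∨ u ∧ ¬z) ∧ u ∨ ¬w ∧ w ∨ u ∧ ¬z
    = ¬w ∧ w ∨ u ∧ ¬z   — absorption
    = u ∧ ¬z   — complement / identity
E2: ¬¬¬¬¬w ∨ ¬z
    = ¬¬¬w ∨ ¬z   — double negation
    = ¬w ∨ ¬z   — double negation
These differ: at u=0, w=0, z=0, E1 = 0 but E2 = 1.

No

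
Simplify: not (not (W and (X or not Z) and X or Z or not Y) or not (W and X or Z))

W and X or Z

not (not (W and (X or not Z) and X or Z or not Y) or not (W and X or Z))
= not (not (W and X or Z or not Y) or not (W and X or Z))   [absorption]
= (W and X or Z or not Y) and (W and X or Z)   [De Morgan]
= W and X or Z   [absorption]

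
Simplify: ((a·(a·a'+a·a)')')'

0

((a·(a·a'+a·a)')')'
= ((a·a')')'   (distribution)
= a·a'   (double negation)
= 0   (complement)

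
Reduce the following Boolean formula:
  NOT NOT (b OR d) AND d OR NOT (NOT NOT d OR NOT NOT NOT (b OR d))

b OR d

NOT NOT (b OR d) AND d OR NOT (NOT NOT d OR NOT NOT NOT (b OR d))
= NOT NOT (b OR d) AND d OR NOT d AND NOT NOT (b OR d)   [De Morgan]
= NOT NOT (b OR d)   [distribution]
= b OR d   [double negation]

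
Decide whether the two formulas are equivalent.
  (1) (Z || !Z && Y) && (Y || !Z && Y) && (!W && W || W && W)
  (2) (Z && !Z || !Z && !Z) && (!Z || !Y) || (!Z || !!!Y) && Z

E1: (Z || !Z && Y) && (Y || !Z && Y) && (!W && W || W && W)
    = (!Z && Y || Z && Y) && (!W && W || W && W)
    = Y && (!W && W || W && W)
    = Y && W
E2: (Z && !Z || !Z && !Z) && (!Z || !Y) || (!Z || !!!Y) && Z
    = !Z && (!Z || !Y) || (!Z || !!!Y) && Z
    = !Z && (!Z || !Y) || (!Z || !Y) && Z
    = !Z || !Y
These differ: at W=0, Y=0, Z=0, E1 = 0 but E2 = 1.

No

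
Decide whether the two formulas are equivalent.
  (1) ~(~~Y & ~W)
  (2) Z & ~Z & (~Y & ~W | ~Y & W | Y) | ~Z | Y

No

E1: ~(~~Y & ~W)
    = ~Y | W   — De Morgan
E2: Z & ~Z & (~Y & ~W | ~Y & W | Y) | ~Z | Y
    = Z & ~Z & (~Y | Y) | ~Z | Y   — distribution
    = Z & ~Z | ~Z | Y   — complement / identity
    = ~Z | Y   — complement / identity
These differ: at W=0, Y=1, Z=0, E1 = 0 but E2 = 1.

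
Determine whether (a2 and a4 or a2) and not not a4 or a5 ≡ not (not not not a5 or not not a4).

No

E1: (a2 and a4 or a2) and not not a4 or a5
    = (a2 and a4 or a2) and a4 or a5   [double negation]
    = a2 and a4 or a5   [absorption]
E2: not (not not not a5 or not not a4)
    = not (not a5 or not not a4)   [double negation]
    = a5 and not a4   [De Morgan]
These differ: at a2=1, a4=1, a5=1, E1 = 1 but E2 = 0.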